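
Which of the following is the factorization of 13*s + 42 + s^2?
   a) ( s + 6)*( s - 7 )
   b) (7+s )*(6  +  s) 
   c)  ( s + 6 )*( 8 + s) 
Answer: b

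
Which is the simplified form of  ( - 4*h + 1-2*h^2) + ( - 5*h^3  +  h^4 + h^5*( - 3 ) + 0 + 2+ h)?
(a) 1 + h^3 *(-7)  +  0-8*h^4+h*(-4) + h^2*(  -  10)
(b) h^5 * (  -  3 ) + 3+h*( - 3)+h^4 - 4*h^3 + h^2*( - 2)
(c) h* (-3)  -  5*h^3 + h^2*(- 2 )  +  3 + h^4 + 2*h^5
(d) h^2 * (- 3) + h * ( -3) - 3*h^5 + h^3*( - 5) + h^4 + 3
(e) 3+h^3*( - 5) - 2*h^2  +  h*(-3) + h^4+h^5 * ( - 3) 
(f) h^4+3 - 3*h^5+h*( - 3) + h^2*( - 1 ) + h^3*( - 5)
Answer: e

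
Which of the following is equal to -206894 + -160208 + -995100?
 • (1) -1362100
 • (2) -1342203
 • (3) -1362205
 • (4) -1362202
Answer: 4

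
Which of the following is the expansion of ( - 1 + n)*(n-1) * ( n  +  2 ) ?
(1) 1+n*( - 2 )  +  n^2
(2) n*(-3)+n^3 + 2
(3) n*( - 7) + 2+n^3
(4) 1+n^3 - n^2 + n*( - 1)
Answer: 2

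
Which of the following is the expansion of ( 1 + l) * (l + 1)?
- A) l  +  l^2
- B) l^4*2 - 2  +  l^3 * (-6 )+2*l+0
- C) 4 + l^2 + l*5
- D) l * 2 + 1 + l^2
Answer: D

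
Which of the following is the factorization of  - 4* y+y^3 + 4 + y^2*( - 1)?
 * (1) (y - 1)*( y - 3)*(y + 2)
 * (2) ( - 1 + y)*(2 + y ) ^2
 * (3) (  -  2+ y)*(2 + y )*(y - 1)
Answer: 3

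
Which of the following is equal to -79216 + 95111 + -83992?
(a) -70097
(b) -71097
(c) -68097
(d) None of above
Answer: c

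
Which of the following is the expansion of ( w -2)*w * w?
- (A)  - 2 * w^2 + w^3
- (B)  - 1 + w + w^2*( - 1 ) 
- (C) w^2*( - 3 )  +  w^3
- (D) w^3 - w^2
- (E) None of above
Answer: A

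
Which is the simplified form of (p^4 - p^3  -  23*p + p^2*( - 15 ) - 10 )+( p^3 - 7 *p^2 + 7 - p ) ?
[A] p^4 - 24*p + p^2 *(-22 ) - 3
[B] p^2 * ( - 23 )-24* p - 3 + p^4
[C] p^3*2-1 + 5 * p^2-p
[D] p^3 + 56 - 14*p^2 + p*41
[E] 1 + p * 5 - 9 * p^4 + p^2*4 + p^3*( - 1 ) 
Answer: A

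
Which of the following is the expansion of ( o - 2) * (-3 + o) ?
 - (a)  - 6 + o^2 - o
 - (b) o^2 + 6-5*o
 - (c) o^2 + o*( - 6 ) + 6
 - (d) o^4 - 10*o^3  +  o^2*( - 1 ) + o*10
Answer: b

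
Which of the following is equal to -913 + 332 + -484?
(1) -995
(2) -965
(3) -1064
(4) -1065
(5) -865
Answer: 4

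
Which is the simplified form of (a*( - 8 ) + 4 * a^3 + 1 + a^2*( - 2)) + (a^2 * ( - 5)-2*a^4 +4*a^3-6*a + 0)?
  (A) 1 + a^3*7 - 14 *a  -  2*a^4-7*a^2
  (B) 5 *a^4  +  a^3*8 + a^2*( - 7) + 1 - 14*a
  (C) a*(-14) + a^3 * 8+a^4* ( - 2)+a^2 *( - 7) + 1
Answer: C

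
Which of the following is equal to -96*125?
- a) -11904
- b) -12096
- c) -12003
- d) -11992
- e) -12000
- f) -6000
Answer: e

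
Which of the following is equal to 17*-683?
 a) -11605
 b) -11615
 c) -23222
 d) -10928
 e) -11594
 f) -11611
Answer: f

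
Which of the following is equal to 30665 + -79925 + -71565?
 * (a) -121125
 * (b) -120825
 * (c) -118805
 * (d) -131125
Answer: b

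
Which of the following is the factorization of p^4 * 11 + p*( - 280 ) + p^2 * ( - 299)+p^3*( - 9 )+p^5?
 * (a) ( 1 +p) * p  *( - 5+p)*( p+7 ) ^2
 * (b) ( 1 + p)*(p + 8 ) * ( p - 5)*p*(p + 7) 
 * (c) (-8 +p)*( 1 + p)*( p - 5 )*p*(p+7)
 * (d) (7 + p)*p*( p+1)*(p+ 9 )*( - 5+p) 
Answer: b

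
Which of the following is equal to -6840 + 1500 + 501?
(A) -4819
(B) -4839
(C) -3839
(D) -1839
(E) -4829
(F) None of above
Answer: B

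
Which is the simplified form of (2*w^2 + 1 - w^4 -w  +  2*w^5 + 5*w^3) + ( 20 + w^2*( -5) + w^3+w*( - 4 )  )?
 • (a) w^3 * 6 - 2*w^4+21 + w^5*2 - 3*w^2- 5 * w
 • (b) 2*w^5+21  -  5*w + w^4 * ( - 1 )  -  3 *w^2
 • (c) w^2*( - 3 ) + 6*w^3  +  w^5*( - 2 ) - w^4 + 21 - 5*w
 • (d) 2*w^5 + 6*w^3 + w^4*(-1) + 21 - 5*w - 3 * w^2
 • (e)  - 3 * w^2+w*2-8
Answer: d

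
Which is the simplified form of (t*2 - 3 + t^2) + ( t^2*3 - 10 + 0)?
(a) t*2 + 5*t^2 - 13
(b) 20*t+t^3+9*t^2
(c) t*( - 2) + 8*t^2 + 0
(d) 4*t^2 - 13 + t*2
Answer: d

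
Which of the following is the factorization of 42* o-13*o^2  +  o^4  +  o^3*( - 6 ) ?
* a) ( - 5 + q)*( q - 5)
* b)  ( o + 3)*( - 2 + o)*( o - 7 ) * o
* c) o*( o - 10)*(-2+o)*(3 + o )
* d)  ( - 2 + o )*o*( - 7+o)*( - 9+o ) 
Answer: b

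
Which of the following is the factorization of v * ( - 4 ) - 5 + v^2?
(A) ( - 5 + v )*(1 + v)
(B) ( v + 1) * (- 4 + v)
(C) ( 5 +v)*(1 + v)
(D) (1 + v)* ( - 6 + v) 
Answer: A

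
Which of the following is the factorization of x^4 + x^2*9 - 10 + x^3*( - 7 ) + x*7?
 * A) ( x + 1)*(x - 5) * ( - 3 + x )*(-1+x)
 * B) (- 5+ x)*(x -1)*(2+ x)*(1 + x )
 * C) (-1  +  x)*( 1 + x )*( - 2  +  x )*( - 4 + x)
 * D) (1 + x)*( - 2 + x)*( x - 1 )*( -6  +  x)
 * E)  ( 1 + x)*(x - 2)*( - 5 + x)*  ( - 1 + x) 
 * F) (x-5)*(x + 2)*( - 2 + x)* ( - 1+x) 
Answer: E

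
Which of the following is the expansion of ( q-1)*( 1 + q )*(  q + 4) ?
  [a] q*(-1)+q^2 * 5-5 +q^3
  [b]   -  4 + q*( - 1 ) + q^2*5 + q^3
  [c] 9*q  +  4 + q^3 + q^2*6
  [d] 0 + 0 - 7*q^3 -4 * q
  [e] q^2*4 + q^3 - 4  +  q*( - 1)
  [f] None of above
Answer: e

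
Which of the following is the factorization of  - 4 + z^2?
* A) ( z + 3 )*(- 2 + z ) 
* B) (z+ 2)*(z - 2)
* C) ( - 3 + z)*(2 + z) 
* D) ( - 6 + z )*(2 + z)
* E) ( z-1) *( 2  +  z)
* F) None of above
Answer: B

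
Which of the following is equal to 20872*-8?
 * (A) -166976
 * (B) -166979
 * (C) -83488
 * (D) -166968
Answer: A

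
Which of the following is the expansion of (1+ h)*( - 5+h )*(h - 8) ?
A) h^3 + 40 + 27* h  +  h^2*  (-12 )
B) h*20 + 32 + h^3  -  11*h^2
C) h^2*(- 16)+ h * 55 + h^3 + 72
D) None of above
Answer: A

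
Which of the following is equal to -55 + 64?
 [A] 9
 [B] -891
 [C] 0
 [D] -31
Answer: A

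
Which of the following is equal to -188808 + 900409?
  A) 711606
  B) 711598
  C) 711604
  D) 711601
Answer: D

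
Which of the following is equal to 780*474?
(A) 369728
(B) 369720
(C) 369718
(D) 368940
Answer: B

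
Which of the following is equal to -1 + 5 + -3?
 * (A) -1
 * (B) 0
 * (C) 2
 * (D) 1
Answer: D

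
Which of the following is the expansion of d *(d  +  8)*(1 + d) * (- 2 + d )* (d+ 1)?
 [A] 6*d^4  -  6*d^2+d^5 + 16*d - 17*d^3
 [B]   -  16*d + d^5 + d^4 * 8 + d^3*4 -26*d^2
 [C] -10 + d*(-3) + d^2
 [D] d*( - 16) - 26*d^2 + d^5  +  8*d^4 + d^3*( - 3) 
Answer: D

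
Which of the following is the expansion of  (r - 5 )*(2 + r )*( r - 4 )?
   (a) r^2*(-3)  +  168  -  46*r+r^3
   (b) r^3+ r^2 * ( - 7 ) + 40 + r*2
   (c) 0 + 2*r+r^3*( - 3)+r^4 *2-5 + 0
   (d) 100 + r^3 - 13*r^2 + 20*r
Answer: b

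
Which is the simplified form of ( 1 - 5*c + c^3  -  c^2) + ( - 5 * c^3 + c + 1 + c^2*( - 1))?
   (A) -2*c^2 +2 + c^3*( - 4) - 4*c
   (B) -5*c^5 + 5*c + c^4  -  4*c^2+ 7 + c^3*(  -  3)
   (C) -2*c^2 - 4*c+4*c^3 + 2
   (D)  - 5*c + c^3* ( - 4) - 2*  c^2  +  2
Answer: A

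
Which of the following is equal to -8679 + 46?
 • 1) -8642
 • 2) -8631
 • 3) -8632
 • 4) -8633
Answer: 4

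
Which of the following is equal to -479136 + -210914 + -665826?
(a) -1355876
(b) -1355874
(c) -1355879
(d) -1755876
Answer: a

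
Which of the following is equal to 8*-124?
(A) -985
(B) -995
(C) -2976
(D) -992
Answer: D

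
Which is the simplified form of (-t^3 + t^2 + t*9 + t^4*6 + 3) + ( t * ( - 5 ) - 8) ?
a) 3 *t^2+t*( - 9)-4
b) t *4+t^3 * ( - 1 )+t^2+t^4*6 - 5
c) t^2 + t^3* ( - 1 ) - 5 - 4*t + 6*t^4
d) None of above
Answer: b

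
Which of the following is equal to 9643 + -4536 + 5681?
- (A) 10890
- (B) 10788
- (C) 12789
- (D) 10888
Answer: B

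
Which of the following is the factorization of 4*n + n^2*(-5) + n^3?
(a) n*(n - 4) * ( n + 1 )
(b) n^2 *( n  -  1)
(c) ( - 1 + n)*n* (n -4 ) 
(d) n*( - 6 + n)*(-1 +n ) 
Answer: c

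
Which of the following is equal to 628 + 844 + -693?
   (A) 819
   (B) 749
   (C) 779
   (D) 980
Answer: C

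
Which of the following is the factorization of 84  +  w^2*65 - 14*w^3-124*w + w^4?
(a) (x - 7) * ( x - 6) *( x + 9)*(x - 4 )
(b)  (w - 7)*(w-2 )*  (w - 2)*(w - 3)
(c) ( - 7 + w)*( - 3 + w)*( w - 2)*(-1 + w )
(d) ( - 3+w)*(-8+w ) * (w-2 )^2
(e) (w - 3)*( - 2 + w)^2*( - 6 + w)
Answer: b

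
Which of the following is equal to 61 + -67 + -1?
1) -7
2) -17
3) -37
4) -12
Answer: 1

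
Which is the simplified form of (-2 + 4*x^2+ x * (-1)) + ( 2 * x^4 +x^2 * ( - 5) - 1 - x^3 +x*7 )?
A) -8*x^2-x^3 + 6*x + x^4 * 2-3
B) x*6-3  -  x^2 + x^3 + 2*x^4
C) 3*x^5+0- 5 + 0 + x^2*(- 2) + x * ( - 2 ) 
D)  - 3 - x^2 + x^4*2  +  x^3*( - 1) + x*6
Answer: D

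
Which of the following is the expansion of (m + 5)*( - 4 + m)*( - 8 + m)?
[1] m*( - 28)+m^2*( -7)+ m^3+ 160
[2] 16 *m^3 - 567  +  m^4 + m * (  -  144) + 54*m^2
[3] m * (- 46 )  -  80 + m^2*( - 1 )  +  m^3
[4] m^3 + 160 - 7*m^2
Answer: 1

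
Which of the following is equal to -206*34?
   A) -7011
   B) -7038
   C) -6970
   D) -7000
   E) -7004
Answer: E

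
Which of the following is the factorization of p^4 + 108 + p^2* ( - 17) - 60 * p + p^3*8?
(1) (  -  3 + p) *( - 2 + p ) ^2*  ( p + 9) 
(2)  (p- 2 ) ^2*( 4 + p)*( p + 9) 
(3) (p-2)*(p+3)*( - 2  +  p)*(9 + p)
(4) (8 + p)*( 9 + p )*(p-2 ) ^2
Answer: 3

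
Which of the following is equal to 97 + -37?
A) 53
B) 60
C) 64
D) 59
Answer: B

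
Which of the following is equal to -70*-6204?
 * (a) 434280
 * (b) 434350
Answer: a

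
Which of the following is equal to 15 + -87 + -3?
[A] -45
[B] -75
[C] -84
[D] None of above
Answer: B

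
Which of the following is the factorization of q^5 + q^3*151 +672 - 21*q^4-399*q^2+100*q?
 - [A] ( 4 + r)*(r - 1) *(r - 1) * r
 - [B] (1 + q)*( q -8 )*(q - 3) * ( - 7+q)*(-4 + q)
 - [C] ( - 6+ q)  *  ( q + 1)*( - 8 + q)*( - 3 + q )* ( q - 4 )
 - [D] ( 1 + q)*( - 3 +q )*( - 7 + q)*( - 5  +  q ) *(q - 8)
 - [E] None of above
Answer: B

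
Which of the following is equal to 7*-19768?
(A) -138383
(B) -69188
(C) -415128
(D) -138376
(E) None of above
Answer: D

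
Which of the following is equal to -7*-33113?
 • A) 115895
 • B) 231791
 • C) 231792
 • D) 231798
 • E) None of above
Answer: B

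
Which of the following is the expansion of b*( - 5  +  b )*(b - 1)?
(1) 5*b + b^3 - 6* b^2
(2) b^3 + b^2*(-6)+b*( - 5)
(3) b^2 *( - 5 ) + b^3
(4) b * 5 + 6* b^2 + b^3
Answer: 1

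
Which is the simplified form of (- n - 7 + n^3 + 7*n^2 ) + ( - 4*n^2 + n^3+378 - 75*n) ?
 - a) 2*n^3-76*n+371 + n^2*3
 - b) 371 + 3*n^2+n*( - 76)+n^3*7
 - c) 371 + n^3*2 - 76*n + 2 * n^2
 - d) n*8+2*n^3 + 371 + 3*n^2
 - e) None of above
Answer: a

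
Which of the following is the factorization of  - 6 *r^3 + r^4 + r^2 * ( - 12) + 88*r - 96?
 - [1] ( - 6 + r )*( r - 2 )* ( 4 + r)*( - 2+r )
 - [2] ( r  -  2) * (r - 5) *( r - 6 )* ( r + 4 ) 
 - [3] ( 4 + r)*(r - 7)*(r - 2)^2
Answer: 1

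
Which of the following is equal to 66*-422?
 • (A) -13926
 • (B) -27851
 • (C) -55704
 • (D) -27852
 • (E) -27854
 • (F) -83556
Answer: D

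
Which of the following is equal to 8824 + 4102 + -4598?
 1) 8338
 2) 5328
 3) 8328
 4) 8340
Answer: 3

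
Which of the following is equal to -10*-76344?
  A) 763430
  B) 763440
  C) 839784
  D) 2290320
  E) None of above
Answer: B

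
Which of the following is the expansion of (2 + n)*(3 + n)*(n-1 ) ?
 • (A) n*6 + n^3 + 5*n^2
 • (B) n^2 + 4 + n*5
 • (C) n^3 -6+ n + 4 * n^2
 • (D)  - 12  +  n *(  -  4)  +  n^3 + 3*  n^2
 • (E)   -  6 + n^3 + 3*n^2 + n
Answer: C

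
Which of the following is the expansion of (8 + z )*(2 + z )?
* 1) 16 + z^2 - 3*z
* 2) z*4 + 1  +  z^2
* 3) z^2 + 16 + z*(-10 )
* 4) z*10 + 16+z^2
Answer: 4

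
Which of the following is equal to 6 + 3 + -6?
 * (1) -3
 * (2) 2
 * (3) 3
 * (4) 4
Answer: 3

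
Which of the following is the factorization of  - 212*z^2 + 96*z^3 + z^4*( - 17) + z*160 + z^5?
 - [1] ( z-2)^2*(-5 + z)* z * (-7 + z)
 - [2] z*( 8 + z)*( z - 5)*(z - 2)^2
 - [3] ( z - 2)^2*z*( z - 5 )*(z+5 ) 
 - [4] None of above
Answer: 4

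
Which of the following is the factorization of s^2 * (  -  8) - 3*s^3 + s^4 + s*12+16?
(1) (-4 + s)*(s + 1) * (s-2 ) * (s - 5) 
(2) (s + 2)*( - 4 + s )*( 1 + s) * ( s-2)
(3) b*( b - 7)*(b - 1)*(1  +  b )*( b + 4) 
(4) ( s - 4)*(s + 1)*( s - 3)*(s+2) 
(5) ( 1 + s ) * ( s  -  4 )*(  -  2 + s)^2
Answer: 2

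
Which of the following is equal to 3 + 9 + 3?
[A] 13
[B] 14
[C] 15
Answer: C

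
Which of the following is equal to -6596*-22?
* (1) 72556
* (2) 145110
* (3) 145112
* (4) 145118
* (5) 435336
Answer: 3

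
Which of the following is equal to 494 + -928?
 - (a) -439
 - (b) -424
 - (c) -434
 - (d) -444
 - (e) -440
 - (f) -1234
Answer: c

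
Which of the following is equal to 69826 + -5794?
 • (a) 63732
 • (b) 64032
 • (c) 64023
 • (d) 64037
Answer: b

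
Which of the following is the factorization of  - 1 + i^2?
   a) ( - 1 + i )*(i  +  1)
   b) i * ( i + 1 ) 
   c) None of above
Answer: a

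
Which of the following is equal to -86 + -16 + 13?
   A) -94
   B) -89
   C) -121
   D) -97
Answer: B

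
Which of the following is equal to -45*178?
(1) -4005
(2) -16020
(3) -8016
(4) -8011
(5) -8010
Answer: 5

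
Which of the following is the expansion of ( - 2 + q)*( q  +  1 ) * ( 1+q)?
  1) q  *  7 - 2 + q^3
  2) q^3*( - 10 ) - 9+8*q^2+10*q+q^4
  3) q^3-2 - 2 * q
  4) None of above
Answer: 4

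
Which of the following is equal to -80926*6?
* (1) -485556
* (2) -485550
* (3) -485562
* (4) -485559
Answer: 1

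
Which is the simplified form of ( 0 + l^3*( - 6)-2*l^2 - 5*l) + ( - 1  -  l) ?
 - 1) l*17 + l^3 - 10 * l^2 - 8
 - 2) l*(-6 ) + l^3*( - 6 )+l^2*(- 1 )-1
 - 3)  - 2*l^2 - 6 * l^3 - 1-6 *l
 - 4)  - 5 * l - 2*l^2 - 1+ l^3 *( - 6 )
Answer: 3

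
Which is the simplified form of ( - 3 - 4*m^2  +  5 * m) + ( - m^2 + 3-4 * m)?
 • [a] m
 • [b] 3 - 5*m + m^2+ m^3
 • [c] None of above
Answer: c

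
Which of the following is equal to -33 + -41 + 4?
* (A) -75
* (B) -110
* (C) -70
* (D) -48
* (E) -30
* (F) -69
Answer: C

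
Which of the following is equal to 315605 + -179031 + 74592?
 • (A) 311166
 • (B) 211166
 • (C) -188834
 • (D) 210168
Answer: B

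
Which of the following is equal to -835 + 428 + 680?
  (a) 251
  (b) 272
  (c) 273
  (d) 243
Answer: c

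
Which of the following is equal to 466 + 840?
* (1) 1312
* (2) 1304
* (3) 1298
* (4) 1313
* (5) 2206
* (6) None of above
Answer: 6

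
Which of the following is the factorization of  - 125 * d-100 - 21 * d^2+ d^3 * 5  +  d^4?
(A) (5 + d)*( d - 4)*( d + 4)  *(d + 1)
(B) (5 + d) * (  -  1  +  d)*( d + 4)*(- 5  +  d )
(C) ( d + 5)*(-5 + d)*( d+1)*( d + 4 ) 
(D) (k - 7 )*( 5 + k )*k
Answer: C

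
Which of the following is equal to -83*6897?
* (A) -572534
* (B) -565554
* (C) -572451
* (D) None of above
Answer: C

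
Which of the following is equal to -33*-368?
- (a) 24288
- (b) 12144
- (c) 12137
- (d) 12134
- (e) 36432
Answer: b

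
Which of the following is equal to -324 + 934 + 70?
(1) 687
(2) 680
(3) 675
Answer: 2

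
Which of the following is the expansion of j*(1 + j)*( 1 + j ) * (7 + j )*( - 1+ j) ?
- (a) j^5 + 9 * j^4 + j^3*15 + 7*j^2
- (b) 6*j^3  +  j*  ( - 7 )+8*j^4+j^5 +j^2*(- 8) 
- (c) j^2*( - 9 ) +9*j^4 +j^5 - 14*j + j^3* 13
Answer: b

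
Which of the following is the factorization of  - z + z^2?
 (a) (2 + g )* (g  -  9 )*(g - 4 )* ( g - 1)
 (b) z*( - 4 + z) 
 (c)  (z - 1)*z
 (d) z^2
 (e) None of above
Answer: c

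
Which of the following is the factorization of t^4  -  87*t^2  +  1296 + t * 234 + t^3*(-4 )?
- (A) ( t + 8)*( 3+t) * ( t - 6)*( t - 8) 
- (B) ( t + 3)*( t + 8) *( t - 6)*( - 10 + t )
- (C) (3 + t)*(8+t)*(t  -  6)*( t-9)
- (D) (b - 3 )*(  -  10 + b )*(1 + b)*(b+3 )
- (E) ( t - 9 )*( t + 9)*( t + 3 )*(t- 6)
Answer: C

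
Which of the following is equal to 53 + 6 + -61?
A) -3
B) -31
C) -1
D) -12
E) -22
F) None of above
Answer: F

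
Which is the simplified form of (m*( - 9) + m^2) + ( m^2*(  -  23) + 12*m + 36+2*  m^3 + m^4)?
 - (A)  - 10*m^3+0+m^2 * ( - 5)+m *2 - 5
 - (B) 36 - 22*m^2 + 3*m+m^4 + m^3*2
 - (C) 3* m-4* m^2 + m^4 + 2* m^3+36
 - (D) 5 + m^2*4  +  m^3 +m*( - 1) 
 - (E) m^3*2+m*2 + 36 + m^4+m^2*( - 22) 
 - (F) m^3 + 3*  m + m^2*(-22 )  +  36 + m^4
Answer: B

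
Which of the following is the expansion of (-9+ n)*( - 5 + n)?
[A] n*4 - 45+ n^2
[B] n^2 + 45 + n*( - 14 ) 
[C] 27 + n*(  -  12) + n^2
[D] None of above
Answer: B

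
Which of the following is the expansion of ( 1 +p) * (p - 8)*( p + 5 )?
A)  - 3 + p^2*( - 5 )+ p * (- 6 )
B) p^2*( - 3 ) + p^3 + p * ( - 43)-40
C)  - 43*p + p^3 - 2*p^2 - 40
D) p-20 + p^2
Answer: C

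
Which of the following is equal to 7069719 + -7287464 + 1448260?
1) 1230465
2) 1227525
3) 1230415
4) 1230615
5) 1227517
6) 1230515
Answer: 6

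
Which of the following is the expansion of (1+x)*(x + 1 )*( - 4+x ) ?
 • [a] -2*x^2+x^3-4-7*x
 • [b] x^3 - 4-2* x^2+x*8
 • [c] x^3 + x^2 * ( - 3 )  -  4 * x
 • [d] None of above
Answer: a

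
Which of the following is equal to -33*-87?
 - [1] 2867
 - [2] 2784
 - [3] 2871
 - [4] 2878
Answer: 3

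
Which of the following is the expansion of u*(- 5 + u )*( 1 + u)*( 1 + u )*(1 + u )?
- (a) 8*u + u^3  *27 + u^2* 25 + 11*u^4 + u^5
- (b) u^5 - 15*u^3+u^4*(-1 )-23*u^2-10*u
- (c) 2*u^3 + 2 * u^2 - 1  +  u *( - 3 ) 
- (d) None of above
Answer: d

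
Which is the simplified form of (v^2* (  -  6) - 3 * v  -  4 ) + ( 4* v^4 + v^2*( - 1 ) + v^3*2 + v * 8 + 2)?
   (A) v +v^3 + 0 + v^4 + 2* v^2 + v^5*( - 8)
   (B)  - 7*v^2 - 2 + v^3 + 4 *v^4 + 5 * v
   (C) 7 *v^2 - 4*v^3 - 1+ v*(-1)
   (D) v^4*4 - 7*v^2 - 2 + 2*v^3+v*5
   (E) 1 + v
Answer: D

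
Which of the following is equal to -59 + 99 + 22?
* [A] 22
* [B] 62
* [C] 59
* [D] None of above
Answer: B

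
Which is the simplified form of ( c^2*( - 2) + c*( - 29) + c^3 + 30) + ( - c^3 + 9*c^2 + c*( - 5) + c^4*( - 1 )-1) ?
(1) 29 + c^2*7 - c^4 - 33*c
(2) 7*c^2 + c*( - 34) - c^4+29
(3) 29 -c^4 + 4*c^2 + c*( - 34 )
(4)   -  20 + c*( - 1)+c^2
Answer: 2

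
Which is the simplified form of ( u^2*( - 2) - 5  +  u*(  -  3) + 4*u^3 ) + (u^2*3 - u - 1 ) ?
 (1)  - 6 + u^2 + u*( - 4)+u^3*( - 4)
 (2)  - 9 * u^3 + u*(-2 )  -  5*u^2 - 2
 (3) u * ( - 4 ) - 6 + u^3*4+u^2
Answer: 3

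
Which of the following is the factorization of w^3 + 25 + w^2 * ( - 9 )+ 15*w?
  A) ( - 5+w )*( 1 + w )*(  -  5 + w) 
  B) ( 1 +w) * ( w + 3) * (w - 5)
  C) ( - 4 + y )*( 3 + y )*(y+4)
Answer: A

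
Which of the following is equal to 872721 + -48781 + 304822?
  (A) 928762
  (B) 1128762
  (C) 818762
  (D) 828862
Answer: B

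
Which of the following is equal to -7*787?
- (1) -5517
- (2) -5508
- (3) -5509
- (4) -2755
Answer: 3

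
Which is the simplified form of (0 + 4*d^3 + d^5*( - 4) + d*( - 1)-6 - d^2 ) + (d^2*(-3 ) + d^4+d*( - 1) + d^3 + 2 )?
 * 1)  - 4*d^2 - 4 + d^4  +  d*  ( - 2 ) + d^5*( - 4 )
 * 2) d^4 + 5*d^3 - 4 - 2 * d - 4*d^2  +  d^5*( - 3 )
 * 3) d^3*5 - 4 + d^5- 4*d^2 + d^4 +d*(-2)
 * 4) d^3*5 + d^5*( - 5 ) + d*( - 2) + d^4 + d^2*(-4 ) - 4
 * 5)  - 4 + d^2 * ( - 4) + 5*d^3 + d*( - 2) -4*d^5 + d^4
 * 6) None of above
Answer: 5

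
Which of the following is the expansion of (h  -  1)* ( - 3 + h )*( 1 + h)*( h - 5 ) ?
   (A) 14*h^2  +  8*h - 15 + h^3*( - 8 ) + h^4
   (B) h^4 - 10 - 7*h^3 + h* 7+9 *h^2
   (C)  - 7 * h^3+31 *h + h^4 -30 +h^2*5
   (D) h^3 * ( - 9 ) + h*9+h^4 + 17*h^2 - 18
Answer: A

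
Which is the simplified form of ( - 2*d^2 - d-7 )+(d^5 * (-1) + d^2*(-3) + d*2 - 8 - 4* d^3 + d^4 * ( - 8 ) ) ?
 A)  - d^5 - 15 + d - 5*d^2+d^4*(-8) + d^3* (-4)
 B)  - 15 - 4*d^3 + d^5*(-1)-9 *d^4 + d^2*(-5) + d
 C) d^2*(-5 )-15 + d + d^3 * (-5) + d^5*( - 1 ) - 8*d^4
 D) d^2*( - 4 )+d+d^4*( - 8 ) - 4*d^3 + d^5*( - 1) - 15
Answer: A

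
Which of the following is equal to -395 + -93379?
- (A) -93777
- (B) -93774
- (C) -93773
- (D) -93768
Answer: B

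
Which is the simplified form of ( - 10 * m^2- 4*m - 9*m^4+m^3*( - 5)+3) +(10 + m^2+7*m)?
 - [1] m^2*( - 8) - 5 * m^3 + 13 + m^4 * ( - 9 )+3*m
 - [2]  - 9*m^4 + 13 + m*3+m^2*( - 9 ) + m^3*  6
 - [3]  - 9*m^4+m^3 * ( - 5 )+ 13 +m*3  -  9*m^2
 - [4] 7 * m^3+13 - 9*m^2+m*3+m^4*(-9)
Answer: 3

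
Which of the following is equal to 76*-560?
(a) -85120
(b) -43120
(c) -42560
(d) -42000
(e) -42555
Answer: c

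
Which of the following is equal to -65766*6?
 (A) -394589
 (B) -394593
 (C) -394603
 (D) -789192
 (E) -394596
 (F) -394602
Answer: E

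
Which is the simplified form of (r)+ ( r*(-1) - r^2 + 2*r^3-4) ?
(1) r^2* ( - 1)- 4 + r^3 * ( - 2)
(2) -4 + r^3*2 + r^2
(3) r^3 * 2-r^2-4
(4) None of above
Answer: 3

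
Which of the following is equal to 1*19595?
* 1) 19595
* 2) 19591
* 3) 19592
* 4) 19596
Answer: 1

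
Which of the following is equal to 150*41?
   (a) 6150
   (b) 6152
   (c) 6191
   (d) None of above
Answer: a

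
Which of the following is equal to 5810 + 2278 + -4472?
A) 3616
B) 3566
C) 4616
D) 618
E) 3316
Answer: A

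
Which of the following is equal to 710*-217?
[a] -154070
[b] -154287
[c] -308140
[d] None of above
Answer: a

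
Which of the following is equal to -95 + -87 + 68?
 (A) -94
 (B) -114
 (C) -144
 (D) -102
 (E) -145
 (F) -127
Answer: B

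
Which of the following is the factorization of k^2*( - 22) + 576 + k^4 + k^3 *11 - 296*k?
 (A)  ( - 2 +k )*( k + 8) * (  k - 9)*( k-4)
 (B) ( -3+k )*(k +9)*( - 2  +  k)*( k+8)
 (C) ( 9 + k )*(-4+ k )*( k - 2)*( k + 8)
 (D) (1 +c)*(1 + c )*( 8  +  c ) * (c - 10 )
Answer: C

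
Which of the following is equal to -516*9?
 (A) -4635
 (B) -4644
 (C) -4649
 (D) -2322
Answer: B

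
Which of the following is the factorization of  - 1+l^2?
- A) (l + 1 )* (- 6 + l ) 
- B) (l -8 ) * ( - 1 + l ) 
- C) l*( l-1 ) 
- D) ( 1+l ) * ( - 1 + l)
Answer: D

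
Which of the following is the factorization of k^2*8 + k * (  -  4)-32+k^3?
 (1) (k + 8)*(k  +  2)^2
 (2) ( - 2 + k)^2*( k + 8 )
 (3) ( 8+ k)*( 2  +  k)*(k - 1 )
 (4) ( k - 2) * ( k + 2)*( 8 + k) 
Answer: 4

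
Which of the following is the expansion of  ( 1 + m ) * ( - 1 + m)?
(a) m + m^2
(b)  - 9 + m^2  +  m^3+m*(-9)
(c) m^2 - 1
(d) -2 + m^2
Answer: c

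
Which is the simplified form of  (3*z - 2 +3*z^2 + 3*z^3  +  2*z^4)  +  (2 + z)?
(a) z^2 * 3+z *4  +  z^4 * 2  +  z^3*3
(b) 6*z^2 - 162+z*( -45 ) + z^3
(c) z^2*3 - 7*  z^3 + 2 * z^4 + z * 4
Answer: a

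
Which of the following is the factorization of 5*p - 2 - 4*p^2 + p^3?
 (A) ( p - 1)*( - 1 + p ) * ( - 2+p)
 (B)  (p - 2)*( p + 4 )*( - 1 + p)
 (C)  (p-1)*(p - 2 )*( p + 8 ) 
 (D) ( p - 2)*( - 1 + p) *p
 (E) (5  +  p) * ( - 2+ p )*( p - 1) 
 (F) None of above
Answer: A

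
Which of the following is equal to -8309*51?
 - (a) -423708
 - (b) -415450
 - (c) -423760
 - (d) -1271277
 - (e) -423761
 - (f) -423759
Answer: f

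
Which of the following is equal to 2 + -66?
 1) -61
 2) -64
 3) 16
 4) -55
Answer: 2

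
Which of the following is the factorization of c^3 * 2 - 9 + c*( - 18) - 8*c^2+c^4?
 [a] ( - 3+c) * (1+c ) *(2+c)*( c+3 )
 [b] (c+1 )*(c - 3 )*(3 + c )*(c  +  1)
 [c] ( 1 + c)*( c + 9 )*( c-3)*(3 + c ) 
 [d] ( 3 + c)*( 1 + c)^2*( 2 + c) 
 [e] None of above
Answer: b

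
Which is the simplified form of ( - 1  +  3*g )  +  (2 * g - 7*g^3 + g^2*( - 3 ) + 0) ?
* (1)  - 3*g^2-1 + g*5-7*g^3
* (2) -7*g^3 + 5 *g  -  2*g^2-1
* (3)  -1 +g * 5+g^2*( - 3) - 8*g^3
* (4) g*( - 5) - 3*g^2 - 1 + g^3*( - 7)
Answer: 1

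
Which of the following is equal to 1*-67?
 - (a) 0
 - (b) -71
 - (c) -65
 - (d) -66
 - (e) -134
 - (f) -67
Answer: f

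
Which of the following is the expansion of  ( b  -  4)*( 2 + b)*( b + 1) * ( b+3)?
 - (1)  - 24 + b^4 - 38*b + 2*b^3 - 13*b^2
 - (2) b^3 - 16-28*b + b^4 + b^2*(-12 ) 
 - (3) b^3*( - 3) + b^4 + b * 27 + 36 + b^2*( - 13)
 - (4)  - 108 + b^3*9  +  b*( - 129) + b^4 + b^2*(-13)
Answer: 1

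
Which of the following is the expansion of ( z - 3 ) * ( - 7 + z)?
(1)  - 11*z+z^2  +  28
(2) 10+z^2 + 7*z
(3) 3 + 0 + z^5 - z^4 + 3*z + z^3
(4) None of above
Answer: 4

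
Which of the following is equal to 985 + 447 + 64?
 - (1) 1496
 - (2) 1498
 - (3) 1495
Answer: 1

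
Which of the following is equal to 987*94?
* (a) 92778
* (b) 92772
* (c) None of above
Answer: a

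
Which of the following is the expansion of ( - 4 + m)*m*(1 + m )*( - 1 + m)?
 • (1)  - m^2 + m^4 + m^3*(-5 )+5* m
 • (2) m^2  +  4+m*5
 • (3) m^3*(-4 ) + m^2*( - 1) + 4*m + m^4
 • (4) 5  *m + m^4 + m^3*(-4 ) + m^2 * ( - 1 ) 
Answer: 3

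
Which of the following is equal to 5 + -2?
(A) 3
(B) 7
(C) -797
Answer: A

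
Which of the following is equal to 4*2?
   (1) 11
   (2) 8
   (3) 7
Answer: 2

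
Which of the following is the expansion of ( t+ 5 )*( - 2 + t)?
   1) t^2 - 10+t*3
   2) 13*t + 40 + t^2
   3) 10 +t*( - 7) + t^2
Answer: 1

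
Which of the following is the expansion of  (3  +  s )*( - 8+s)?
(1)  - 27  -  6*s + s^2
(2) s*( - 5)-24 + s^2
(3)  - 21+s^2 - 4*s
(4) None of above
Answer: 2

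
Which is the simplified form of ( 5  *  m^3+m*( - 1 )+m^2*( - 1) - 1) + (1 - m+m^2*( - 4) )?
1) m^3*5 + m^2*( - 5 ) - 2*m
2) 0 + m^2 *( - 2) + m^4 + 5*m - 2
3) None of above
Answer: 1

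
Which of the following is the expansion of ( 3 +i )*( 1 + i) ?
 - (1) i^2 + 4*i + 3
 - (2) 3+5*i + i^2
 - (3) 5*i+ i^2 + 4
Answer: 1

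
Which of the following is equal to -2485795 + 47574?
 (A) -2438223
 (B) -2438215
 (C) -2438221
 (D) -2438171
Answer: C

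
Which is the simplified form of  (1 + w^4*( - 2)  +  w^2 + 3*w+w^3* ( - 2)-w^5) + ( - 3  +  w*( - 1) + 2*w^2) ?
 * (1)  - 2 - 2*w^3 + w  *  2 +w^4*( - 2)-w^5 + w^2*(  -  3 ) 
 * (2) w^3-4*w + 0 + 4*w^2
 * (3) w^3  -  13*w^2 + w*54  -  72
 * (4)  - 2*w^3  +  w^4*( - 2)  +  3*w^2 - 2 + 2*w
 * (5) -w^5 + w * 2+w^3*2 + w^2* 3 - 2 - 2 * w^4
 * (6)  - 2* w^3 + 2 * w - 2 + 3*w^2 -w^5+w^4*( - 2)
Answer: 6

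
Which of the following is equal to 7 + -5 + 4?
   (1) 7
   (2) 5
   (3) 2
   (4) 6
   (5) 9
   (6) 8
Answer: 4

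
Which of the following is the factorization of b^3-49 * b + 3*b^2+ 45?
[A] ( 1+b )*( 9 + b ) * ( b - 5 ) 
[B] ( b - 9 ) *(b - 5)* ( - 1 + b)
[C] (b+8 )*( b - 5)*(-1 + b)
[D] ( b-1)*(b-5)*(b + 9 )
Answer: D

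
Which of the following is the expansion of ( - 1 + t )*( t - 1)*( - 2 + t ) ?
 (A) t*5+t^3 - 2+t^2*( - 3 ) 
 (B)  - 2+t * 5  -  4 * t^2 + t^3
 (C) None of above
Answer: B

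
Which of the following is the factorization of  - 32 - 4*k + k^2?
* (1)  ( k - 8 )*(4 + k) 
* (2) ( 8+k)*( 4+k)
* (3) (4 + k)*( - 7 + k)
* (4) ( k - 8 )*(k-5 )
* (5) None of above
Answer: 1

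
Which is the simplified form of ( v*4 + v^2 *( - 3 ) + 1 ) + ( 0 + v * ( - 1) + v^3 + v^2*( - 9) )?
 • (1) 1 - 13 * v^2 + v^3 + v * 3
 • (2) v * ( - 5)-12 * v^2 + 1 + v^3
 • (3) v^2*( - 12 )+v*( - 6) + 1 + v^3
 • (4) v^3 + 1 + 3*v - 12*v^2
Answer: 4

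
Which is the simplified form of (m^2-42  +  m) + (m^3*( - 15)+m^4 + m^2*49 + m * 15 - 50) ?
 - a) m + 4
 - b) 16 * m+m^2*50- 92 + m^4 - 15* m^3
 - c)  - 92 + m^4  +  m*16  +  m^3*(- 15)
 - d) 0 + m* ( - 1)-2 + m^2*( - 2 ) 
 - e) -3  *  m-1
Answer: b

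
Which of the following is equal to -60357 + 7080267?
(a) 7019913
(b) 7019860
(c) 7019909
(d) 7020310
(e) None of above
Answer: e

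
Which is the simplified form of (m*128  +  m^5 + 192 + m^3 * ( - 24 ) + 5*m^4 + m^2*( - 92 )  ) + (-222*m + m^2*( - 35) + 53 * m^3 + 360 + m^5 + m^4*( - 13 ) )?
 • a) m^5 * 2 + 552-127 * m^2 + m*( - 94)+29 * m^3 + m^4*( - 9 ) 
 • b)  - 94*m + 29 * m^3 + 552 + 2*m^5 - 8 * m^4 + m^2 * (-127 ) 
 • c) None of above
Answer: b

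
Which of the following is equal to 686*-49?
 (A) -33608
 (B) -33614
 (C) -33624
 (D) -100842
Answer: B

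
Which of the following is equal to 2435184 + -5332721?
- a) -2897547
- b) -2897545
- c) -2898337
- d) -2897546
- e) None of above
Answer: e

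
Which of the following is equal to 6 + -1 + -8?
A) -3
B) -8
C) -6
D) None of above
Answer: A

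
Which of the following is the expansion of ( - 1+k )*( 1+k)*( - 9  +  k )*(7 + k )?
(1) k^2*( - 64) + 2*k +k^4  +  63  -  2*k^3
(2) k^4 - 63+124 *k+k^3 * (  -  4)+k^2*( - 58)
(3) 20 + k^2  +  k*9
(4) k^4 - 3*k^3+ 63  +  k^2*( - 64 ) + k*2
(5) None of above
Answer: 1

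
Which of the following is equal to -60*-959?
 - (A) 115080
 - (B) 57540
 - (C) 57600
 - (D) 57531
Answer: B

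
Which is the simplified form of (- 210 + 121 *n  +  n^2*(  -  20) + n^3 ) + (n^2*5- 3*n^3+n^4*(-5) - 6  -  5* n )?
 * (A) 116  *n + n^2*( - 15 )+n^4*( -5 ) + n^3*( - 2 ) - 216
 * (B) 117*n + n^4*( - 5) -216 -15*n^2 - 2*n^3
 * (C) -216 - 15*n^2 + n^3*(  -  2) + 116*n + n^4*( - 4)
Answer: A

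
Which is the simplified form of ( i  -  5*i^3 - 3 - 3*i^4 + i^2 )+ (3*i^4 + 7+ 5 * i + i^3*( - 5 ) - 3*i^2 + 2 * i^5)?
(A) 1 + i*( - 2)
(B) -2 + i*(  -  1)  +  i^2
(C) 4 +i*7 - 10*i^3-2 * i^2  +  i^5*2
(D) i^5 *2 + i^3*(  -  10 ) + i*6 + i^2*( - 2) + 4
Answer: D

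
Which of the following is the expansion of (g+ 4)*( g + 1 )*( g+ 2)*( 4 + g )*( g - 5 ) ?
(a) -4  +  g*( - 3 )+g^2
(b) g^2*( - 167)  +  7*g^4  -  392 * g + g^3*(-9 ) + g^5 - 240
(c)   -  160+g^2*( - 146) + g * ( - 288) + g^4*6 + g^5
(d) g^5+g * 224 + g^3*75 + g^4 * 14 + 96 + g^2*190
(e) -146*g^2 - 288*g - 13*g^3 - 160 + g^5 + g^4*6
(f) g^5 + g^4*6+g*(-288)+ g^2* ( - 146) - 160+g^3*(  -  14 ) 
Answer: e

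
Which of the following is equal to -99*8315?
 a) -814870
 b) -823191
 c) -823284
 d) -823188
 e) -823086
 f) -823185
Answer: f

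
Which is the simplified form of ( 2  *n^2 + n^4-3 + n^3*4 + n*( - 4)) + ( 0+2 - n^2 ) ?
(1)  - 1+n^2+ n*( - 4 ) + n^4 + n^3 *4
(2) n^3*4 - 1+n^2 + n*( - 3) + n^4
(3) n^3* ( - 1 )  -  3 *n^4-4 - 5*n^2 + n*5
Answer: 1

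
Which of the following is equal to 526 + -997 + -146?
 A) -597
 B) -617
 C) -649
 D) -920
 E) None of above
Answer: B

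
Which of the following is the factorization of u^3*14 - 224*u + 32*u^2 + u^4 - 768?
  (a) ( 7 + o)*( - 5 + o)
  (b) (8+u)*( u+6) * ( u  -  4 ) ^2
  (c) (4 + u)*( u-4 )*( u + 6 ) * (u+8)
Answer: c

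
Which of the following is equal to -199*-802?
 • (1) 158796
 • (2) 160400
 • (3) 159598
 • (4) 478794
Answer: 3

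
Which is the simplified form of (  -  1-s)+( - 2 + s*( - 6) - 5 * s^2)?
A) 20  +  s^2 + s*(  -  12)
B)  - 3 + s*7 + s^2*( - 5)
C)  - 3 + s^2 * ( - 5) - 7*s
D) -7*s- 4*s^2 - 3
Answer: C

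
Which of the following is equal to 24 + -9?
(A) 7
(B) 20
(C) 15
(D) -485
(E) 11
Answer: C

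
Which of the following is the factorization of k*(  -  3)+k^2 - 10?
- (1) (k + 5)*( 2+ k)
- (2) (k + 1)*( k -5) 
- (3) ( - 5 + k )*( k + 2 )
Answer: 3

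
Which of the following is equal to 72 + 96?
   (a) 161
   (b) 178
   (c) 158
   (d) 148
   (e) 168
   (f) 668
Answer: e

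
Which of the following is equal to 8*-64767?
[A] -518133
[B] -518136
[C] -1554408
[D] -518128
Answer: B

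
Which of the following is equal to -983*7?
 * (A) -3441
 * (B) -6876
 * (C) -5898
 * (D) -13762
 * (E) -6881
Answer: E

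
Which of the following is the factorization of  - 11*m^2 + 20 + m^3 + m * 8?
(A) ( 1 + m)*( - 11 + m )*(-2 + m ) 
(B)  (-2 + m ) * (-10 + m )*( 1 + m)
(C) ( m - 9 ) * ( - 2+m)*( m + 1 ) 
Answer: B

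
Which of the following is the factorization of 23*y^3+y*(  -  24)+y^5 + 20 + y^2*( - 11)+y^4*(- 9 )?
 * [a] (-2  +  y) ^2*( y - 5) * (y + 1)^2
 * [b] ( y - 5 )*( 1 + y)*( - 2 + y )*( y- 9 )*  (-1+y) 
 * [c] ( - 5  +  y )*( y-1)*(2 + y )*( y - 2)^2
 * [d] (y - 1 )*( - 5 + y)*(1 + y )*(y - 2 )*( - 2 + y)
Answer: d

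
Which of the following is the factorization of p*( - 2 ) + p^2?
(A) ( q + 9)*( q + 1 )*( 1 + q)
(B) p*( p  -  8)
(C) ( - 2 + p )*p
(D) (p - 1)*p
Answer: C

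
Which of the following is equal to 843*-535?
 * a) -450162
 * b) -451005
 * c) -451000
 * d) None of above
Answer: b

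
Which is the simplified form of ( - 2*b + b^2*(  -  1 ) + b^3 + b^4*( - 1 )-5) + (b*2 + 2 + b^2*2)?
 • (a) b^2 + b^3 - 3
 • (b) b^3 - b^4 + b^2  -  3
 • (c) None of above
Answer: b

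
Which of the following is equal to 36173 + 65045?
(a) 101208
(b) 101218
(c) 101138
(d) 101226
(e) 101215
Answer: b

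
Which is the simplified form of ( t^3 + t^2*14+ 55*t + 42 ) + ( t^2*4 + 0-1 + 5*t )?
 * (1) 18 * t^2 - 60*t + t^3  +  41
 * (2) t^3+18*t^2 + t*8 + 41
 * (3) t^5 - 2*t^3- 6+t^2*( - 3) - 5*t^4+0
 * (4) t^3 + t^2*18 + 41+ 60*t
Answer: 4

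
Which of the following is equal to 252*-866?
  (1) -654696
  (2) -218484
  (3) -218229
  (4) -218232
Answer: 4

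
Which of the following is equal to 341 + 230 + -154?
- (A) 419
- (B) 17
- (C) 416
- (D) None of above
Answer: D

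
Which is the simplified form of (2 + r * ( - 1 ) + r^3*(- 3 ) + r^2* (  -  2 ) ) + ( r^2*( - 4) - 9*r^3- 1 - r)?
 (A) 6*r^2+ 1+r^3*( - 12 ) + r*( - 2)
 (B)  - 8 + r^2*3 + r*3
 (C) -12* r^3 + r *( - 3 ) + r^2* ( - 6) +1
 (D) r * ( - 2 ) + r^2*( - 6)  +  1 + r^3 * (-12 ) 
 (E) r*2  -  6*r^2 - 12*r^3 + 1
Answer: D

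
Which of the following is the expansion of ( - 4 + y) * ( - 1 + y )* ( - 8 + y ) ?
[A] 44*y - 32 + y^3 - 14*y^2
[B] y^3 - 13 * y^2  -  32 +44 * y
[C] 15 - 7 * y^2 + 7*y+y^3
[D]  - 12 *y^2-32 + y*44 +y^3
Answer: B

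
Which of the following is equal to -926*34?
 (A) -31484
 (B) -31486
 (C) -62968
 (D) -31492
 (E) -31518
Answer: A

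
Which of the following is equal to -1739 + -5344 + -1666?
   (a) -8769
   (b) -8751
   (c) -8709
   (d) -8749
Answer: d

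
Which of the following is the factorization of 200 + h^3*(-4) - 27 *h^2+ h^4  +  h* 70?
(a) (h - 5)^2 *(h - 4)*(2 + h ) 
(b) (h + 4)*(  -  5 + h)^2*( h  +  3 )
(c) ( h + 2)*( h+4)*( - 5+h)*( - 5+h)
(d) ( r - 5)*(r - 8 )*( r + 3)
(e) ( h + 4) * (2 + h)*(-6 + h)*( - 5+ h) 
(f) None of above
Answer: c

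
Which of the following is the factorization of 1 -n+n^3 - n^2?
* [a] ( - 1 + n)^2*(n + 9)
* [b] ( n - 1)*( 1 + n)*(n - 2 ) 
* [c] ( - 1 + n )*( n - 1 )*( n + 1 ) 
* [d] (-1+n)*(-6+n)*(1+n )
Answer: c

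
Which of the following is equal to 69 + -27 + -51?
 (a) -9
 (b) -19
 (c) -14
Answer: a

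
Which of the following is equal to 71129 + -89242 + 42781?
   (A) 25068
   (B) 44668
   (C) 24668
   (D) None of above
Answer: C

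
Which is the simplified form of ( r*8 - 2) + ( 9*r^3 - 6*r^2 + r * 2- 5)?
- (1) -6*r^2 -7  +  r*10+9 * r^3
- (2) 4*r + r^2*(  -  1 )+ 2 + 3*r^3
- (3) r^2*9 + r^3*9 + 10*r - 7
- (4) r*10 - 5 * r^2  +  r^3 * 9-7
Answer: 1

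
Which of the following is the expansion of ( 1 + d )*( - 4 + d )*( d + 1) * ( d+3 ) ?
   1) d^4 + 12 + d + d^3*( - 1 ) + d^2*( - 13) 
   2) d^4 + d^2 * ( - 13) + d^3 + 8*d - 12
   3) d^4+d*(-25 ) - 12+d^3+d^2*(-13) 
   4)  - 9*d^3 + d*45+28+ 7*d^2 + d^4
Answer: 3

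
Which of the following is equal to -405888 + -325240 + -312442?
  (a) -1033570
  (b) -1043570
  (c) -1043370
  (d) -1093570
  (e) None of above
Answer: b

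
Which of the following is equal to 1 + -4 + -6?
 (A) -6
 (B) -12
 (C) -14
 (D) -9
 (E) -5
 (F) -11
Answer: D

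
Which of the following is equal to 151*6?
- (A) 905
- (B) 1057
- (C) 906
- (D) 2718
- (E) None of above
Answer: C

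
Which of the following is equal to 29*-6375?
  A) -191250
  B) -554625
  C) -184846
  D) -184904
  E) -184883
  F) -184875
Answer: F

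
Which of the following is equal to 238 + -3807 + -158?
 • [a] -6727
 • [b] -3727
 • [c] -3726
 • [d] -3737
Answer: b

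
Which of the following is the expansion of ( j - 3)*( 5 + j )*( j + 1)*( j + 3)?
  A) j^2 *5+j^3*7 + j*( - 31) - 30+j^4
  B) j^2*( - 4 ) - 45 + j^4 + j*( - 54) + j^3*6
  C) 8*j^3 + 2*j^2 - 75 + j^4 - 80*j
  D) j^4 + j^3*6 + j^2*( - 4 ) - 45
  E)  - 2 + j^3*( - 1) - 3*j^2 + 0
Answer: B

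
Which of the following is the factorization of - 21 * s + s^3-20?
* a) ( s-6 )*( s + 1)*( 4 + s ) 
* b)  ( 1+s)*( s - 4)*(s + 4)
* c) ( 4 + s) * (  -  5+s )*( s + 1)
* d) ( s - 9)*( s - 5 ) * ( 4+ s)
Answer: c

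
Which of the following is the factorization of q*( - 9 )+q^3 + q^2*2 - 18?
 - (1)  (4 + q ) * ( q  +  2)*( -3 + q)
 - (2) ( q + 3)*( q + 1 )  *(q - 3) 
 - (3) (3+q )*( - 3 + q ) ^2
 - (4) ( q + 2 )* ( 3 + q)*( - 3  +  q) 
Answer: 4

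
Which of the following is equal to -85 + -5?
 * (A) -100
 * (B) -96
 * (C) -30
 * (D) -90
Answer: D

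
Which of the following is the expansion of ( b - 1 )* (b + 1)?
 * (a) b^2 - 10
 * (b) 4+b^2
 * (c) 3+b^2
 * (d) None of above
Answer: d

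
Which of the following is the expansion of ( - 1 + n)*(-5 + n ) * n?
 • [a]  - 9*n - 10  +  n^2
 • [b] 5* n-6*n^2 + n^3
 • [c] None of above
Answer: b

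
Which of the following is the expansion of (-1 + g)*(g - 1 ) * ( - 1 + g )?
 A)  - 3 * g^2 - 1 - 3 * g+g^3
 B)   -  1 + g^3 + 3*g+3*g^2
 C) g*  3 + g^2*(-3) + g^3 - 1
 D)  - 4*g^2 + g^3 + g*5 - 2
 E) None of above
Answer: C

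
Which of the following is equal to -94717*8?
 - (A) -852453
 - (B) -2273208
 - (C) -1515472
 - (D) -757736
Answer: D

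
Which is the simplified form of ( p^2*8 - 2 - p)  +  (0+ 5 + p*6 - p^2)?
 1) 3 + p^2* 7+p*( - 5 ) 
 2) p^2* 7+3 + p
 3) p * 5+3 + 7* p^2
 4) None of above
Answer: 3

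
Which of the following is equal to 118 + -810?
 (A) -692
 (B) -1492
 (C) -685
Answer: A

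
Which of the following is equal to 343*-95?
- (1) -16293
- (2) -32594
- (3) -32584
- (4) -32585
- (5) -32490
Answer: 4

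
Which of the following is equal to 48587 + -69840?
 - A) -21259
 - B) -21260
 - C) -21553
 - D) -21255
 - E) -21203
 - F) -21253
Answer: F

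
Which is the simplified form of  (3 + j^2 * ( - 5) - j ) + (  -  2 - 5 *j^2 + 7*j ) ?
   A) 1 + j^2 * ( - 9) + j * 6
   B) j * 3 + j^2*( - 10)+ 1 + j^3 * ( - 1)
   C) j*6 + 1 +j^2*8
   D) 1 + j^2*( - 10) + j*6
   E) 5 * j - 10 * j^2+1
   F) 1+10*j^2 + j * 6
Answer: D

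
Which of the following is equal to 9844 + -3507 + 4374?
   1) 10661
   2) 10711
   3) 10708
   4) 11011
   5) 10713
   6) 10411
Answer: 2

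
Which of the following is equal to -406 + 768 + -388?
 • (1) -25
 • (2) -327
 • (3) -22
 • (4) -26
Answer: 4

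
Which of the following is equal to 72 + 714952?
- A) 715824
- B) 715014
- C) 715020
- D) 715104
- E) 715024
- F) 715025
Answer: E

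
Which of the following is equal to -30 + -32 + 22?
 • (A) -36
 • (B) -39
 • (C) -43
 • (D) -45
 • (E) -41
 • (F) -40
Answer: F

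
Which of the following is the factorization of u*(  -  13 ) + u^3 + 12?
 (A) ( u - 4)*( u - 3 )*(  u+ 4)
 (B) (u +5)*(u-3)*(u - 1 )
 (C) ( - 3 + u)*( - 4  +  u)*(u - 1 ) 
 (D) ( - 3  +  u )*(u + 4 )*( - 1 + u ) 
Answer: D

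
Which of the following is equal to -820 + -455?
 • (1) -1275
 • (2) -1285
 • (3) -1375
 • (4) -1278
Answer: 1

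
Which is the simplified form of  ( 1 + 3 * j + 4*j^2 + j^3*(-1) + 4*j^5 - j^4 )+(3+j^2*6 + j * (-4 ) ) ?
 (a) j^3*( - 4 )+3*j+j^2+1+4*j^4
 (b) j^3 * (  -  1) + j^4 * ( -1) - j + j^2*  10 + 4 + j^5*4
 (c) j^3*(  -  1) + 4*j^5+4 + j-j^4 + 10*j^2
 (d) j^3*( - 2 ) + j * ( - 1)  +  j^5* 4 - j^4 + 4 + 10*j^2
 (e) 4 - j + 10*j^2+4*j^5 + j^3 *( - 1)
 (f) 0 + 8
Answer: b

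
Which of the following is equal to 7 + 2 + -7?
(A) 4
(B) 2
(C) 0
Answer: B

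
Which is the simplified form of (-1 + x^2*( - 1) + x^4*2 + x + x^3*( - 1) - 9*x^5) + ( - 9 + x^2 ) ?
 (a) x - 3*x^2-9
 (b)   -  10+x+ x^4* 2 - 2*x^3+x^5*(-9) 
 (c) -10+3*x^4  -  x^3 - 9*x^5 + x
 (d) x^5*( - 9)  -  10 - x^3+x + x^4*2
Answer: d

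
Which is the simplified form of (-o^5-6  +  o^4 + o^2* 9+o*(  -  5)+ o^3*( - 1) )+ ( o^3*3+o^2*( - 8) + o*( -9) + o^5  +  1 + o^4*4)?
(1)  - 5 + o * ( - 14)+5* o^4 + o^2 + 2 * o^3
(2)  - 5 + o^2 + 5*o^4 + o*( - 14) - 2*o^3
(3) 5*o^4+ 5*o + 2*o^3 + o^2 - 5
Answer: 1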